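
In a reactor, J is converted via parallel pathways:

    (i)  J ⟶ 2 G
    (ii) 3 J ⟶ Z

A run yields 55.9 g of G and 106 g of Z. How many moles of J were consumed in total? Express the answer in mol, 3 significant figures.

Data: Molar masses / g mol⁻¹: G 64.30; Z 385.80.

n(G) = 55.9 / 64.30 = 0.8694 mol
n(Z) = 106 / 385.80 = 0.2748 mol
n(J) via (i) = (1/2)×0.8694 = 0.4347 mol
n(J) via (ii) = (3/1)×0.2748 = 0.8244 mol
total n(J) = 0.4347 + 0.8244 = 1.259 mol

1.26 mol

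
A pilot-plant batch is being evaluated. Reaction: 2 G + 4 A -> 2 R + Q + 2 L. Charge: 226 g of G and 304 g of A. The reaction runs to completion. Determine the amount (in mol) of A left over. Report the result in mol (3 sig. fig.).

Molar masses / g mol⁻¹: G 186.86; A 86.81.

n(G) = 226.0 / 186.86 = 1.209 mol
n(A) = 304.0 / 86.81 = 3.502 mol
n/ν for G = 1.209/2 = 0.6045
n/ν for A = 3.502/4 = 0.8755
Smallest n/ν is G → limiting reagent.
A consumed = (4/2) × 1.209 = 2.418 mol
A remaining = 3.502 − 2.418 = 1.084 mol

1.08 mol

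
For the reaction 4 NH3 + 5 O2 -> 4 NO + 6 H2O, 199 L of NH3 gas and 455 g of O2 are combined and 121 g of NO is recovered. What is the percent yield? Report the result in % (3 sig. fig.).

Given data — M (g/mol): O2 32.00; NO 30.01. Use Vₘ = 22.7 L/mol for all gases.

46.0 %

n(NH3) = 199.0 / 22.7 = 8.767 mol
n(O2) = 455.0 / 32.00 = 14.22 mol
n/ν for NH3 = 8.767/4 = 2.192
n/ν for O2 = 14.22/5 = 2.844
Smallest n/ν is NH3 → limiting reagent.
theoretical n(NO) = (4/4) × 8.767 = 8.767 mol → 263.1 g
% yield = 121 / 263.1 × 100 = 45.99 %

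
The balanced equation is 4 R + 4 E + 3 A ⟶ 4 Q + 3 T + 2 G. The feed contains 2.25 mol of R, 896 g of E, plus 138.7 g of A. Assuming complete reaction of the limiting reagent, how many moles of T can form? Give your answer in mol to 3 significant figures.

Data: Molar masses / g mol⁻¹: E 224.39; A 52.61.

n(R) = 2.250 mol
n(E) = 896.0 / 224.39 = 3.993 mol
n(A) = 138.7 / 52.61 = 2.636 mol
n/ν for R = 2.250/4 = 0.5625
n/ν for E = 3.993/4 = 0.9983
n/ν for A = 2.636/3 = 0.8787
Smallest n/ν is R → limiting reagent.
n(T) = (3/4) × 2.250 = 1.688 mol

1.69 mol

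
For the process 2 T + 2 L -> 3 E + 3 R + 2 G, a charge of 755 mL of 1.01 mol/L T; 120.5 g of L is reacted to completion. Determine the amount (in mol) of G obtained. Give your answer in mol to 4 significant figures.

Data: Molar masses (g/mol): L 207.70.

0.5802 mol

n(T) = 1.01 × 755.0/1000 = 0.7626 mol
n(L) = 120.5 / 207.70 = 0.5802 mol
n/ν for T = 0.7626/2 = 0.3813
n/ν for L = 0.5802/2 = 0.2901
Smallest n/ν is L → limiting reagent.
n(G) = (2/2) × 0.5802 = 0.5802 mol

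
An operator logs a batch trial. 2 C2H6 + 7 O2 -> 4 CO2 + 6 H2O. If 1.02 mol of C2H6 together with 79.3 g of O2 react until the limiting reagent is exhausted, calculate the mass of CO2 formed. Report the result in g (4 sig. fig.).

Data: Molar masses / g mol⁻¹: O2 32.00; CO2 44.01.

62.32 g

n(C2H6) = 1.020 mol
n(O2) = 79.30 / 32.00 = 2.478 mol
n/ν for C2H6 = 1.020/2 = 0.5100
n/ν for O2 = 2.478/7 = 0.3540
Smallest n/ν is O2 → limiting reagent.
n(CO2) = (4/7) × 2.478 = 1.416 mol
mass = 1.416 × 44.01 = 62.32 g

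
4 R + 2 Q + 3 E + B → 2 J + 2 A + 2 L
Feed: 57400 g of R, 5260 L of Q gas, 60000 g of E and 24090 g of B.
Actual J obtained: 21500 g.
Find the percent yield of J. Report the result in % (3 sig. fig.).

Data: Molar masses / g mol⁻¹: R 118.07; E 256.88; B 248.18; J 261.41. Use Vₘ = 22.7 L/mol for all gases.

n(R) = 57400 / 118.07 = 486.2 mol
n(Q) = 5260 / 22.7 = 231.7 mol
n(E) = 60000 / 256.88 = 233.6 mol
n(B) = 24090 / 248.18 = 97.07 mol
n/ν for R = 486.2/4 = 121.6
n/ν for Q = 231.7/2 = 115.9
n/ν for E = 233.6/3 = 77.87
n/ν for B = 97.07/1 = 97.07
Smallest n/ν is E → limiting reagent.
theoretical n(J) = (2/3) × 233.6 = 155.7 mol → 40700 g
% yield = 21500 / 40700 × 100 = 52.83 %

52.8 %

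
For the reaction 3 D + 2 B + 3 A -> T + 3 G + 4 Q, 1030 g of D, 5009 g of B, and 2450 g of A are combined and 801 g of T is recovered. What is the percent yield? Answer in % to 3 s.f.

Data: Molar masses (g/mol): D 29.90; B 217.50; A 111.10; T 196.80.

n(D) = 1030 / 29.90 = 34.45 mol
n(B) = 5009 / 217.50 = 23.03 mol
n(A) = 2450 / 111.10 = 22.05 mol
n/ν → D: 11.48, B: 11.52, A: 7.350; A is limiting.
theoretical n(T) = (1/3) × 22.05 = 7.350 mol → 1446 g
% yield = 801 / 1446 × 100 = 55.39 %

55.4 %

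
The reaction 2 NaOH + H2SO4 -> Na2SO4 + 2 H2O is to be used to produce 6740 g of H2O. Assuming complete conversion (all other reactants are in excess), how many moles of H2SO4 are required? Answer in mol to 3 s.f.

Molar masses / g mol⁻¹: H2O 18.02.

n(H2O) = 6740 / 18.02 = 374.0 mol
n(H2SO4) = (1/2) × 374.0 = 187.0 mol

187 mol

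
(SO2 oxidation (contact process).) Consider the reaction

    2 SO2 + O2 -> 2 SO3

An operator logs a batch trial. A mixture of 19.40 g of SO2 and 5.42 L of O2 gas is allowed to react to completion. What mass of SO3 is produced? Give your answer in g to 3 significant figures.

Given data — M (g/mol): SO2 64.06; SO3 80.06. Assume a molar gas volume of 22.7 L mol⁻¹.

n(SO2) = 19.40 / 64.06 = 0.3028 mol
n(O2) = 5.420 / 22.7 = 0.2388 mol
n/ν for SO2 = 0.3028/2 = 0.1514
n/ν for O2 = 0.2388/1 = 0.2388
Smallest n/ν is SO2 → limiting reagent.
n(SO3) = (2/2) × 0.3028 = 0.3028 mol
mass = 0.3028 × 80.06 = 24.24 g

24.2 g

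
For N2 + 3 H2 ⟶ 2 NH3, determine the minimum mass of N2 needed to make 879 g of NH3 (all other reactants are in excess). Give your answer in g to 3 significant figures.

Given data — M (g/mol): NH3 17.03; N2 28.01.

723 g

n(NH3) = 879 / 17.03 = 51.61 mol
n(N2) = (1/2) × 51.61 = 25.81 mol
mass = 25.81 × 28.01 = 722.9 g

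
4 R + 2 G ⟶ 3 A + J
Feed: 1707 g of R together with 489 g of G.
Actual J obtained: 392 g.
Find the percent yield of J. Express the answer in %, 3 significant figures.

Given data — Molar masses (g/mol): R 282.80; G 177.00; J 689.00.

41.2 %

n(R) = 1707 / 282.80 = 6.036 mol
n(G) = 489.0 / 177.00 = 2.763 mol
n/ν for R = 6.036/4 = 1.509
n/ν for G = 2.763/2 = 1.382
Smallest n/ν is G → limiting reagent.
theoretical n(J) = (1/2) × 2.763 = 1.382 mol → 952.2 g
% yield = 392 / 952.2 × 100 = 41.17 %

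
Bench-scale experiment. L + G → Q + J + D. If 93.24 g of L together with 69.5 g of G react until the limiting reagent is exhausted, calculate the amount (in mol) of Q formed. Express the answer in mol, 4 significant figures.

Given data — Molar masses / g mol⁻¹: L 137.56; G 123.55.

0.5625 mol

n(L) = 93.24 / 137.56 = 0.6778 mol
n(G) = 69.50 / 123.55 = 0.5625 mol
n/ν for L = 0.6778/1 = 0.6778
n/ν for G = 0.5625/1 = 0.5625
Smallest n/ν is G → limiting reagent.
n(Q) = (1/1) × 0.5625 = 0.5625 mol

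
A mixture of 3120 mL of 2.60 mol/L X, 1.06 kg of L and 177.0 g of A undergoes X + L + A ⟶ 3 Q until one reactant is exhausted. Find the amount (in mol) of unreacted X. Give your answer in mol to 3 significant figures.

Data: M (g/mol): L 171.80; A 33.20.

n(X) = 2.60 × 3120/1000 = 8.112 mol
n(L) = 1.060×1000 / 171.80 = 6.170 mol
n(A) = 177.0 / 33.20 = 5.331 mol
n/ν → X: 8.112, L: 6.170, A: 5.331; A is limiting.
X consumed = (1/1) × 5.331 = 5.331 mol
X remaining = 8.112 − 5.331 = 2.781 mol

2.78 mol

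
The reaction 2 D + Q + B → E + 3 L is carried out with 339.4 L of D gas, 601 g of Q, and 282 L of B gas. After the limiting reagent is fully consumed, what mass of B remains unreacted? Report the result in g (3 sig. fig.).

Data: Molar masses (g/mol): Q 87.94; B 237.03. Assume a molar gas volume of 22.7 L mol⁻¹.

1320 g

n(D) = 339.4 / 22.7 = 14.95 mol
n(Q) = 601.0 / 87.94 = 6.834 mol
n(B) = 282.0 / 22.7 = 12.42 mol
n/ν for D = 14.95/2 = 7.475
n/ν for Q = 6.834/1 = 6.834
n/ν for B = 12.42/1 = 12.42
Smallest n/ν is Q → limiting reagent.
B consumed = (1/1) × 6.834 = 6.834 mol
B remaining = 12.42 − 6.834 = 5.586 mol
mass = 5.586 × 237.03 = 1324 g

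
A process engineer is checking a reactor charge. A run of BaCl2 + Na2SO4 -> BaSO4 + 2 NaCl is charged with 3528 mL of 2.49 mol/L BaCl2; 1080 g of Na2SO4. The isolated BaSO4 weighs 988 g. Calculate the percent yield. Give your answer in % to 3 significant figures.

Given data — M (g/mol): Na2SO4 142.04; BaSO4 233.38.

n(BaCl2) = 2.49 × 3528/1000 = 8.785 mol
n(Na2SO4) = 1080 / 142.04 = 7.603 mol
n/ν → BaCl2: 8.785, Na2SO4: 7.603; Na2SO4 is limiting.
theoretical n(BaSO4) = (1/1) × 7.603 = 7.603 mol → 1774 g
% yield = 988 / 1774 × 100 = 55.69 %

55.7 %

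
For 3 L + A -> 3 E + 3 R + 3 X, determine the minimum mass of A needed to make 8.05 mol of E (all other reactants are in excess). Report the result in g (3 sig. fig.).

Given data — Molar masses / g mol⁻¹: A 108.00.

290 g

n(E) = 8.050 mol
n(A) = (1/3) × 8.050 = 2.683 mol
mass = 2.683 × 108.00 = 289.8 g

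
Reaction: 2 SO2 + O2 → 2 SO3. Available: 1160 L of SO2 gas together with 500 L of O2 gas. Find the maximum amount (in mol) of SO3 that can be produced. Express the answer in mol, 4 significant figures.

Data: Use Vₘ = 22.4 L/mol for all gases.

n(SO2) = 1160 / 22.4 = 51.79 mol
n(O2) = 500.0 / 22.4 = 22.32 mol
n/ν → SO2: 25.90, O2: 22.32; O2 is limiting.
n(SO3) = (2/1) × 22.32 = 44.64 mol

44.64 mol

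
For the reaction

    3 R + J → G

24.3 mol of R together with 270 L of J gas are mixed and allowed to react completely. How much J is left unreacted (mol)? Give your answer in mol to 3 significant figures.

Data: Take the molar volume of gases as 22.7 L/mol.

3.79 mol

n(R) = 24.30 mol
n(J) = 270.0 / 22.7 = 11.89 mol
n/ν → R: 8.100, J: 11.89; R is limiting.
J consumed = (1/3) × 24.30 = 8.100 mol
J remaining = 11.89 − 8.100 = 3.790 mol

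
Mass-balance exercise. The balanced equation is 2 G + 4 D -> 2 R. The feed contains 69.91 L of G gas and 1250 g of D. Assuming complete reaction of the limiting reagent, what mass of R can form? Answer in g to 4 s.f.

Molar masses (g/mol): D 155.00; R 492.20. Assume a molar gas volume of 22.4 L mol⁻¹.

1536 g

n(G) = 69.91 / 22.4 = 3.121 mol
n(D) = 1250 / 155.00 = 8.065 mol
n/ν → G: 1.561, D: 2.016; G is limiting.
n(R) = (2/2) × 3.121 = 3.121 mol
mass = 3.121 × 492.20 = 1536 g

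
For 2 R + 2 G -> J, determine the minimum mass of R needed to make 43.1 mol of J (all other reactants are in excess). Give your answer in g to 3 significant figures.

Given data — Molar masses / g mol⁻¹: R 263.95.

22800 g

n(J) = 43.10 mol
n(R) = (2/1) × 43.10 = 86.20 mol
mass = 86.20 × 263.95 = 22750 g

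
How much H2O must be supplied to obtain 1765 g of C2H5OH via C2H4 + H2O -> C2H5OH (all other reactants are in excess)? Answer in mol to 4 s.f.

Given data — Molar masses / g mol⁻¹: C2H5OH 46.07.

n(C2H5OH) = 1765 / 46.07 = 38.31 mol
n(H2O) = (1/1) × 38.31 = 38.31 mol

38.31 mol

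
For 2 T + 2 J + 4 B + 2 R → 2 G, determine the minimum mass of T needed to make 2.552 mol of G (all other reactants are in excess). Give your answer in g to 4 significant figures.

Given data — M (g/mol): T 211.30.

n(G) = 2.552 mol
n(T) = (2/2) × 2.552 = 2.552 mol
mass = 2.552 × 211.30 = 539.2 g

539.2 g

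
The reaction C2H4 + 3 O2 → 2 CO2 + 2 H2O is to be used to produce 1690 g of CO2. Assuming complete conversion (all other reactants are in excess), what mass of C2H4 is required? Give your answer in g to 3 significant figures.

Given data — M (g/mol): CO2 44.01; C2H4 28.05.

n(CO2) = 1690 / 44.01 = 38.40 mol
n(C2H4) = (1/2) × 38.40 = 19.20 mol
mass = 19.20 × 28.05 = 538.6 g

539 g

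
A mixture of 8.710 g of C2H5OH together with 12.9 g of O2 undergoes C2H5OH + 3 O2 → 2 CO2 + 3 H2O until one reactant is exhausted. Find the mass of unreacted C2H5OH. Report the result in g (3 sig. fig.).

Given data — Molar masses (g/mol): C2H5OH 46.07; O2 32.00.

n(C2H5OH) = 8.710 / 46.07 = 0.1891 mol
n(O2) = 12.90 / 32.00 = 0.4031 mol
n/ν → C2H5OH: 0.1891, O2: 0.1344; O2 is limiting.
C2H5OH consumed = (1/3) × 0.4031 = 0.1344 mol
C2H5OH remaining = 0.1891 − 0.1344 = 0.05470 mol
mass = 0.05470 × 46.07 = 2.520 g

2.52 g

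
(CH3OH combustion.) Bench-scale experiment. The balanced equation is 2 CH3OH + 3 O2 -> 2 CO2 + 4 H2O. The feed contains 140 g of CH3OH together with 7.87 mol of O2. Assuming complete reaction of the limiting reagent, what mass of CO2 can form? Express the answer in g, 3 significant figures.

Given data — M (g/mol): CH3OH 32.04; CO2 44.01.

192 g

n(CH3OH) = 140.0 / 32.04 = 4.370 mol
n(O2) = 7.870 mol
n/ν for CH3OH = 4.370/2 = 2.185
n/ν for O2 = 7.870/3 = 2.623
Smallest n/ν is CH3OH → limiting reagent.
n(CO2) = (2/2) × 4.370 = 4.370 mol
mass = 4.370 × 44.01 = 192.3 g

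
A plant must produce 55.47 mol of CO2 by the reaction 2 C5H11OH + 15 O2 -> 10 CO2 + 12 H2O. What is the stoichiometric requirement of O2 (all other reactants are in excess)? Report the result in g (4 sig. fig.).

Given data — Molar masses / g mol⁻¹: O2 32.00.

2663 g

n(CO2) = 55.47 mol
n(O2) = (15/10) × 55.47 = 83.21 mol
mass = 83.21 × 32.00 = 2663 g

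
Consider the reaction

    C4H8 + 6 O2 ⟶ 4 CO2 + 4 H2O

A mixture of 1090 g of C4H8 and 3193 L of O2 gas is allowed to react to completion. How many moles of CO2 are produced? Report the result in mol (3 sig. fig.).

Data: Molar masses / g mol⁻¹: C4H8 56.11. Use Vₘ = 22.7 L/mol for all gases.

n(C4H8) = 1090 / 56.11 = 19.43 mol
n(O2) = 3193 / 22.7 = 140.7 mol
n/ν → C4H8: 19.43, O2: 23.45; C4H8 is limiting.
n(CO2) = (4/1) × 19.43 = 77.72 mol

77.7 mol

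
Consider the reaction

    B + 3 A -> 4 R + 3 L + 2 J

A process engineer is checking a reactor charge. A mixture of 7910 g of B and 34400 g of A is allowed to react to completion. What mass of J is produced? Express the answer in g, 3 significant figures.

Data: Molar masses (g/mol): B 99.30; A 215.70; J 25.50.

n(B) = 7910 / 99.30 = 79.66 mol
n(A) = 34400 / 215.70 = 159.5 mol
n/ν for B = 79.66/1 = 79.66
n/ν for A = 159.5/3 = 53.17
Smallest n/ν is A → limiting reagent.
n(J) = (2/3) × 159.5 = 106.3 mol
mass = 106.3 × 25.50 = 2711 g

2710 g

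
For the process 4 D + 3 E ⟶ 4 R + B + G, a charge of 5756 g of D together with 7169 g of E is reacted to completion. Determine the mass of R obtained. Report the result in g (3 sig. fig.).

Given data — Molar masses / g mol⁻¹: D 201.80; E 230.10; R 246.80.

7040 g

n(D) = 5756 / 201.80 = 28.52 mol
n(E) = 7169 / 230.10 = 31.16 mol
n/ν for D = 28.52/4 = 7.130
n/ν for E = 31.16/3 = 10.39
Smallest n/ν is D → limiting reagent.
n(R) = (4/4) × 28.52 = 28.52 mol
mass = 28.52 × 246.80 = 7039 g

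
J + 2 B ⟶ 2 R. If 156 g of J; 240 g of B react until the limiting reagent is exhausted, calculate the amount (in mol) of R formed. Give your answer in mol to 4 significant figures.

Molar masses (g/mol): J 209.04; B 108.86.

n(J) = 156.0 / 209.04 = 0.7463 mol
n(B) = 240.0 / 108.86 = 2.205 mol
n/ν for J = 0.7463/1 = 0.7463
n/ν for B = 2.205/2 = 1.103
Smallest n/ν is J → limiting reagent.
n(R) = (2/1) × 0.7463 = 1.493 mol

1.493 mol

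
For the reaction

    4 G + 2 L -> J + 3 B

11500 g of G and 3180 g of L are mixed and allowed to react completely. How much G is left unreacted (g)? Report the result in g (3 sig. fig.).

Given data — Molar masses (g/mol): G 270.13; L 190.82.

n(G) = 11500 / 270.13 = 42.57 mol
n(L) = 3180 / 190.82 = 16.66 mol
n/ν for G = 42.57/4 = 10.64
n/ν for L = 16.66/2 = 8.330
Smallest n/ν is L → limiting reagent.
G consumed = (4/2) × 16.66 = 33.32 mol
G remaining = 42.57 − 33.32 = 9.250 mol
mass = 9.250 × 270.13 = 2499 g

2500 g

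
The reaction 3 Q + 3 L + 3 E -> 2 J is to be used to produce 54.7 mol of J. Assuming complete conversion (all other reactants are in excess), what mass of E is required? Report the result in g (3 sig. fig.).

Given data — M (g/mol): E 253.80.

20800 g

n(J) = 54.70 mol
n(E) = (3/2) × 54.70 = 82.05 mol
mass = 82.05 × 253.80 = 20820 g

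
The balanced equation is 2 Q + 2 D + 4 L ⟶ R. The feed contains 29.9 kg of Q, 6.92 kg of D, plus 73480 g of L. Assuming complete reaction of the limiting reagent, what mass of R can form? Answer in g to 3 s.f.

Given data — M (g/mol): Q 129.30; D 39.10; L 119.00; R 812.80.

n(Q) = 29.90×1000 / 129.30 = 231.2 mol
n(D) = 6.920×1000 / 39.10 = 177.0 mol
n(L) = 73480 / 119.00 = 617.5 mol
n/ν for Q = 231.2/2 = 115.6
n/ν for D = 177.0/2 = 88.50
n/ν for L = 617.5/4 = 154.4
Smallest n/ν is D → limiting reagent.
n(R) = (1/2) × 177.0 = 88.50 mol
mass = 88.50 × 812.80 = 71930 g

71900 g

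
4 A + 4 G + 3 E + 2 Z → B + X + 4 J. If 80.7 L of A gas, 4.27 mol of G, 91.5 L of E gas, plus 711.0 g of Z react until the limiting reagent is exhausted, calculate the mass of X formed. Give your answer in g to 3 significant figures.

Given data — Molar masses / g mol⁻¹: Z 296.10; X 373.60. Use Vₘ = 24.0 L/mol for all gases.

n(A) = 80.70 / 24.0 = 3.363 mol
n(G) = 4.270 mol
n(E) = 91.50 / 24.0 = 3.813 mol
n(Z) = 711.0 / 296.10 = 2.401 mol
n/ν for A = 3.363/4 = 0.8408
n/ν for G = 4.270/4 = 1.068
n/ν for E = 3.813/3 = 1.271
n/ν for Z = 2.401/2 = 1.201
Smallest n/ν is A → limiting reagent.
n(X) = (1/4) × 3.363 = 0.8408 mol
mass = 0.8408 × 373.60 = 314.1 g

314 g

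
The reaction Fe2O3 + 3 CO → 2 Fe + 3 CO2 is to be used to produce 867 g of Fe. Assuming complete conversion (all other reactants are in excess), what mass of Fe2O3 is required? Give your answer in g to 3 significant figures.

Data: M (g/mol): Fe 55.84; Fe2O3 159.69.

n(Fe) = 867 / 55.84 = 15.53 mol
n(Fe2O3) = (1/2) × 15.53 = 7.765 mol
mass = 7.765 × 159.69 = 1240 g

1240 g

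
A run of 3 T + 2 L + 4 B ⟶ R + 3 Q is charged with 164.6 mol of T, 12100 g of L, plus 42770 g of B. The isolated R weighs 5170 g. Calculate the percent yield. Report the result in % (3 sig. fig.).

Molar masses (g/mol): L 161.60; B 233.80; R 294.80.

n(T) = 164.6 mol
n(L) = 12100 / 161.60 = 74.88 mol
n(B) = 42770 / 233.80 = 182.9 mol
n/ν for T = 164.6/3 = 54.87
n/ν for L = 74.88/2 = 37.44
n/ν for B = 182.9/4 = 45.73
Smallest n/ν is L → limiting reagent.
theoretical n(R) = (1/2) × 74.88 = 37.44 mol → 11040 g
% yield = 5170 / 11040 × 100 = 46.83 %

46.8 %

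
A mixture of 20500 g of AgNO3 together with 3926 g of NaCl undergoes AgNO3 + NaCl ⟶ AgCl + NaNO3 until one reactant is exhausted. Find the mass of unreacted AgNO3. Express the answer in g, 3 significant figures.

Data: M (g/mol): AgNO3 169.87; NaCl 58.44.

9090 g

n(AgNO3) = 20500 / 169.87 = 120.7 mol
n(NaCl) = 3926 / 58.44 = 67.18 mol
n/ν for AgNO3 = 120.7/1 = 120.7
n/ν for NaCl = 67.18/1 = 67.18
Smallest n/ν is NaCl → limiting reagent.
AgNO3 consumed = (1/1) × 67.18 = 67.18 mol
AgNO3 remaining = 120.7 − 67.18 = 53.52 mol
mass = 53.52 × 169.87 = 9091 g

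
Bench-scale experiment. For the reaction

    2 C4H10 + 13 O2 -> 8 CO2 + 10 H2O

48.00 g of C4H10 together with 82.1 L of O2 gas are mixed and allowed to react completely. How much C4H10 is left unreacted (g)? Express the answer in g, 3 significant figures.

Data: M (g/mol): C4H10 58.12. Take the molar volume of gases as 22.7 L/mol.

n(C4H10) = 48.00 / 58.12 = 0.8259 mol
n(O2) = 82.10 / 22.7 = 3.617 mol
n/ν for C4H10 = 0.8259/2 = 0.4130
n/ν for O2 = 3.617/13 = 0.2782
Smallest n/ν is O2 → limiting reagent.
C4H10 consumed = (2/13) × 3.617 = 0.5565 mol
C4H10 remaining = 0.8259 − 0.5565 = 0.2694 mol
mass = 0.2694 × 58.12 = 15.66 g

15.7 g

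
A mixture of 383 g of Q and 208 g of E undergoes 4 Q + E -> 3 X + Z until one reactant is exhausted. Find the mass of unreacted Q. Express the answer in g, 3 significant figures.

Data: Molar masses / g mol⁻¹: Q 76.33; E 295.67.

n(Q) = 383.0 / 76.33 = 5.018 mol
n(E) = 208.0 / 295.67 = 0.7035 mol
n/ν → Q: 1.255, E: 0.7035; E is limiting.
Q consumed = (4/1) × 0.7035 = 2.814 mol
Q remaining = 5.018 − 2.814 = 2.204 mol
mass = 2.204 × 76.33 = 168.2 g

168 g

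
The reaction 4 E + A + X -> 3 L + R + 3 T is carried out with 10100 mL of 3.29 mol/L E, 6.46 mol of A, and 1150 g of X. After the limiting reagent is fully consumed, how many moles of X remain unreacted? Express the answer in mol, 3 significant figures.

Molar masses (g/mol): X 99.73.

5.07 mol

n(E) = 3.29 × 10100/1000 = 33.23 mol
n(A) = 6.460 mol
n(X) = 1150 / 99.73 = 11.53 mol
n/ν for E = 33.23/4 = 8.308
n/ν for A = 6.460/1 = 6.460
n/ν for X = 11.53/1 = 11.53
Smallest n/ν is A → limiting reagent.
X consumed = (1/1) × 6.460 = 6.460 mol
X remaining = 11.53 − 6.460 = 5.070 mol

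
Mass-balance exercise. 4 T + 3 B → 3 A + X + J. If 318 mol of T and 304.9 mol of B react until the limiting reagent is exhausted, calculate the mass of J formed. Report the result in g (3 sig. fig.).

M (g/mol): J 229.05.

n(T) = 318.0 mol
n(B) = 304.9 mol
n/ν → T: 79.50, B: 101.6; T is limiting.
n(J) = (1/4) × 318.0 = 79.50 mol
mass = 79.50 × 229.05 = 18210 g

18200 g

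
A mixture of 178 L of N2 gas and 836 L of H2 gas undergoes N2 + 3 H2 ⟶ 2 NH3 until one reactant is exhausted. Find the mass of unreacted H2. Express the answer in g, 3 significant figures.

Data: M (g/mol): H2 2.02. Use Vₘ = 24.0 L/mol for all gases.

25.4 g

n(N2) = 178.0 / 24.0 = 7.417 mol
n(H2) = 836.0 / 24.0 = 34.83 mol
n/ν for N2 = 7.417/1 = 7.417
n/ν for H2 = 34.83/3 = 11.61
Smallest n/ν is N2 → limiting reagent.
H2 consumed = (3/1) × 7.417 = 22.25 mol
H2 remaining = 34.83 − 22.25 = 12.58 mol
mass = 12.58 × 2.02 = 25.41 g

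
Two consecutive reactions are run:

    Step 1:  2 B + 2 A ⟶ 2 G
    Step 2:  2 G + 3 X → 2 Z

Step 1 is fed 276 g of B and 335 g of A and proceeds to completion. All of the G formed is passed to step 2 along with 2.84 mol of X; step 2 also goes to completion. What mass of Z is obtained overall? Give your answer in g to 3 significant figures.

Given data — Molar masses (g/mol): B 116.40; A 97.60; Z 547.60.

Step 1:
n(B) = 276.0 / 116.40 = 2.371 mol
n(A) = 335.0 / 97.60 = 3.432 mol
n/ν for B = 2.371/2 = 1.186
n/ν for A = 3.432/2 = 1.716
Smallest n/ν is B → limiting reagent.
n(G) produced = (2/2) × 2.371 = 2.371 mol
Step 2:
n(G) available = 2.371 mol
n(X) = 2.840 mol
n/ν for G = 2.371/2 = 1.186
n/ν for X = 2.840/3 = 0.9467
Smallest n/ν is X → limiting reagent.
n(Z) = (2/3) × 2.840 = 1.893 mol
mass = 1.893 × 547.60 = 1037 g

1040 g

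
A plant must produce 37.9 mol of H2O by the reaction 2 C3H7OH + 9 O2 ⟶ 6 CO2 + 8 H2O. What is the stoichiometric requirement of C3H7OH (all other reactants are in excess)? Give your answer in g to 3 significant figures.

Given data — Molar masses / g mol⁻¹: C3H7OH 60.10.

n(H2O) = 37.90 mol
n(C3H7OH) = (2/8) × 37.90 = 9.475 mol
mass = 9.475 × 60.10 = 569.4 g

569 g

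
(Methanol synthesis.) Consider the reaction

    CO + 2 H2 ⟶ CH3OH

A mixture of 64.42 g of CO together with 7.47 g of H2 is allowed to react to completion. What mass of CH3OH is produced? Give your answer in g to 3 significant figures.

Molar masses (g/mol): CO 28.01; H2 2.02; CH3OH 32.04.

59.2 g

n(CO) = 64.42 / 28.01 = 2.300 mol
n(H2) = 7.470 / 2.02 = 3.698 mol
n/ν for CO = 2.300/1 = 2.300
n/ν for H2 = 3.698/2 = 1.849
Smallest n/ν is H2 → limiting reagent.
n(CH3OH) = (1/2) × 3.698 = 1.849 mol
mass = 1.849 × 32.04 = 59.24 g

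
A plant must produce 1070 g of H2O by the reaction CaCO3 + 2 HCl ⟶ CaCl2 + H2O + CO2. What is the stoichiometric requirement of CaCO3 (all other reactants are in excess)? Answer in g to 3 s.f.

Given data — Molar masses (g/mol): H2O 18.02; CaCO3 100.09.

n(H2O) = 1070 / 18.02 = 59.38 mol
n(CaCO3) = (1/1) × 59.38 = 59.38 mol
mass = 59.38 × 100.09 = 5943 g

5940 g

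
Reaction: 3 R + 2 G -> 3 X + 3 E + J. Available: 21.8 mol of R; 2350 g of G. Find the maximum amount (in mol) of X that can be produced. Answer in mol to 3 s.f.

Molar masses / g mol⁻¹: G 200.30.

17.6 mol

n(R) = 21.80 mol
n(G) = 2350 / 200.30 = 11.73 mol
n/ν for R = 21.80/3 = 7.267
n/ν for G = 11.73/2 = 5.865
Smallest n/ν is G → limiting reagent.
n(X) = (3/2) × 11.73 = 17.60 mol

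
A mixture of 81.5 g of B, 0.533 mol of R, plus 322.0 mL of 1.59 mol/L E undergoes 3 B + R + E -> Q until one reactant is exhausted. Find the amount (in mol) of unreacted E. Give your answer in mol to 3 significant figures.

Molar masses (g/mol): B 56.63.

n(B) = 81.50 / 56.63 = 1.439 mol
n(R) = 0.5330 mol
n(E) = 1.59 × 322.0/1000 = 0.5120 mol
n/ν for B = 1.439/3 = 0.4797
n/ν for R = 0.5330/1 = 0.5330
n/ν for E = 0.5120/1 = 0.5120
Smallest n/ν is B → limiting reagent.
E consumed = (1/3) × 1.439 = 0.4797 mol
E remaining = 0.5120 − 0.4797 = 0.03230 mol

0.0323 mol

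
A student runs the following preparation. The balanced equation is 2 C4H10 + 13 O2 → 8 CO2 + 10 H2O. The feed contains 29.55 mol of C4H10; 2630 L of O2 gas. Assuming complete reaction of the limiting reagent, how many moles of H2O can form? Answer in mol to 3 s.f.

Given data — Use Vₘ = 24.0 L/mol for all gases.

n(C4H10) = 29.55 mol
n(O2) = 2630 / 24.0 = 109.6 mol
n/ν for C4H10 = 29.55/2 = 14.78
n/ν for O2 = 109.6/13 = 8.431
Smallest n/ν is O2 → limiting reagent.
n(H2O) = (10/13) × 109.6 = 84.31 mol

84.3 mol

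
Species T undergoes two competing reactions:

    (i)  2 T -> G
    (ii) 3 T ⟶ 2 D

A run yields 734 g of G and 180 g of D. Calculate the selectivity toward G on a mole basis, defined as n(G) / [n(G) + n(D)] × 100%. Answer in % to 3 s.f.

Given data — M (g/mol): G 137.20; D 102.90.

75.4 %

n(G) = 734 / 137.20 = 5.350 mol
n(D) = 180 / 102.90 = 1.749 mol
selectivity = 5.350/(5.350+1.749) × 100 = 75.36 %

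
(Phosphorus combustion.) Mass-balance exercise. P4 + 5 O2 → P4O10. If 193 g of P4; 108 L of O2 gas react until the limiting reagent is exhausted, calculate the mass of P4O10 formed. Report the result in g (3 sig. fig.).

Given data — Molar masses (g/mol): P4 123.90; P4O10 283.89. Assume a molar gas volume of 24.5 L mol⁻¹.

n(P4) = 193.0 / 123.90 = 1.558 mol
n(O2) = 108.0 / 24.5 = 4.408 mol
n/ν → P4: 1.558, O2: 0.8816; O2 is limiting.
n(P4O10) = (1/5) × 4.408 = 0.8816 mol
mass = 0.8816 × 283.89 = 250.3 g

250 g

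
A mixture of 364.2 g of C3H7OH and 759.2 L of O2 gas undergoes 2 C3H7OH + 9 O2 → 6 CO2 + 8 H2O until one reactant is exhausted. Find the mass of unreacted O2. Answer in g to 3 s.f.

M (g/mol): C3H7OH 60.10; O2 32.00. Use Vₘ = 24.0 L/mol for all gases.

n(C3H7OH) = 364.2 / 60.10 = 6.060 mol
n(O2) = 759.2 / 24.0 = 31.63 mol
n/ν for C3H7OH = 6.060/2 = 3.030
n/ν for O2 = 31.63/9 = 3.514
Smallest n/ν is C3H7OH → limiting reagent.
O2 consumed = (9/2) × 6.060 = 27.27 mol
O2 remaining = 31.63 − 27.27 = 4.360 mol
mass = 4.360 × 32.00 = 139.5 g

140 g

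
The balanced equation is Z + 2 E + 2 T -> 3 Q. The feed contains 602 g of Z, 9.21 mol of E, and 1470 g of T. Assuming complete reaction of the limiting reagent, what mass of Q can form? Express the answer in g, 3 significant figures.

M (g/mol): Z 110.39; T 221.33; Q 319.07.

3180 g

n(Z) = 602.0 / 110.39 = 5.453 mol
n(E) = 9.210 mol
n(T) = 1470 / 221.33 = 6.642 mol
n/ν for Z = 5.453/1 = 5.453
n/ν for E = 9.210/2 = 4.605
n/ν for T = 6.642/2 = 3.321
Smallest n/ν is T → limiting reagent.
n(Q) = (3/2) × 6.642 = 9.963 mol
mass = 9.963 × 319.07 = 3179 g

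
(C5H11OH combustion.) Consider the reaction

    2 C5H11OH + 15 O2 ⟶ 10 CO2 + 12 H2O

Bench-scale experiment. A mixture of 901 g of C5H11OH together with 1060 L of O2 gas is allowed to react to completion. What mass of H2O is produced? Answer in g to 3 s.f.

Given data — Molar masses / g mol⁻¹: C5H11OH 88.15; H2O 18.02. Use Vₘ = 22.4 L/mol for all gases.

682 g

n(C5H11OH) = 901.0 / 88.15 = 10.22 mol
n(O2) = 1060 / 22.4 = 47.32 mol
n/ν → C5H11OH: 5.110, O2: 3.155; O2 is limiting.
n(H2O) = (12/15) × 47.32 = 37.86 mol
mass = 37.86 × 18.02 = 682.2 g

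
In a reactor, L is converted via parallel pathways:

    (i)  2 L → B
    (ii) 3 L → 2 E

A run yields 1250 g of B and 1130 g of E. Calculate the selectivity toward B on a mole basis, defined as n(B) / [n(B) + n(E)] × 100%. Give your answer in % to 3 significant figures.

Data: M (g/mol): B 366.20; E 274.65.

45.3 %

n(B) = 1250 / 366.20 = 3.413 mol
n(E) = 1130 / 274.65 = 4.114 mol
selectivity = 3.413/(3.413+4.114) × 100 = 45.34 %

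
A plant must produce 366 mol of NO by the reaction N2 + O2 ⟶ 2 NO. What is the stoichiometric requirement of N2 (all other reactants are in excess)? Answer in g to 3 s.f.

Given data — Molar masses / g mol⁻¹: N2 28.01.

n(NO) = 366.0 mol
n(N2) = (1/2) × 366.0 = 183.0 mol
mass = 183.0 × 28.01 = 5126 g

5130 g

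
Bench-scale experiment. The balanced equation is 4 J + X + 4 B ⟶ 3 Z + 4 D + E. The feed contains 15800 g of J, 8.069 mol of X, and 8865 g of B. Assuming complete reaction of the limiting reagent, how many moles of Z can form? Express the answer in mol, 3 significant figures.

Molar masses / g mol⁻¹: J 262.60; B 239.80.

n(J) = 15800 / 262.60 = 60.17 mol
n(X) = 8.069 mol
n(B) = 8865 / 239.80 = 36.97 mol
n/ν for J = 60.17/4 = 15.04
n/ν for X = 8.069/1 = 8.069
n/ν for B = 36.97/4 = 9.243
Smallest n/ν is X → limiting reagent.
n(Z) = (3/1) × 8.069 = 24.21 mol

24.2 mol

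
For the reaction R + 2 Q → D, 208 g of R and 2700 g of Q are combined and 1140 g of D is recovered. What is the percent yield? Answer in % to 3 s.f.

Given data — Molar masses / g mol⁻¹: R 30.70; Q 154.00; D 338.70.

49.7 %

n(R) = 208.0 / 30.70 = 6.775 mol
n(Q) = 2700 / 154.00 = 17.53 mol
n/ν → R: 6.775, Q: 8.765; R is limiting.
theoretical n(D) = (1/1) × 6.775 = 6.775 mol → 2295 g
% yield = 1140 / 2295 × 100 = 49.67 %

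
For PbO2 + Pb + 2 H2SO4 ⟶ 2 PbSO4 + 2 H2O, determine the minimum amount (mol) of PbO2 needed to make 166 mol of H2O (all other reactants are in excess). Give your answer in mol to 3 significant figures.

n(H2O) = 166.0 mol
n(PbO2) = (1/2) × 166.0 = 83.00 mol

83.0 mol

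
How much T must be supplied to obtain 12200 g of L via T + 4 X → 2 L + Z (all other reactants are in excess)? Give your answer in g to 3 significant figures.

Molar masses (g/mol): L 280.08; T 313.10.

6820 g

n(L) = 12200 / 280.08 = 43.56 mol
n(T) = (1/2) × 43.56 = 21.78 mol
mass = 21.78 × 313.10 = 6819 g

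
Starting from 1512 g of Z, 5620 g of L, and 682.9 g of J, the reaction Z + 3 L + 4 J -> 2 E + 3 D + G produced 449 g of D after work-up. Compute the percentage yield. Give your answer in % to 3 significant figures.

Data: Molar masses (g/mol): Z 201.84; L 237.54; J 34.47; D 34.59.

n(Z) = 1512 / 201.84 = 7.491 mol
n(L) = 5620 / 237.54 = 23.66 mol
n(J) = 682.9 / 34.47 = 19.81 mol
n/ν for Z = 7.491/1 = 7.491
n/ν for L = 23.66/3 = 7.887
n/ν for J = 19.81/4 = 4.953
Smallest n/ν is J → limiting reagent.
theoretical n(D) = (3/4) × 19.81 = 14.86 mol → 514.0 g
% yield = 449 / 514.0 × 100 = 87.35 %

87.4 %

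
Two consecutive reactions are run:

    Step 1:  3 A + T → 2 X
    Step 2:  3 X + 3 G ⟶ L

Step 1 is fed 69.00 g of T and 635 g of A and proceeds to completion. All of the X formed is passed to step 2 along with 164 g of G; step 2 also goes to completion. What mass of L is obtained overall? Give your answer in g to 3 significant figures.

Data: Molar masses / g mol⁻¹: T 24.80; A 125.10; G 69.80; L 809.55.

634 g

Step 1:
n(T) = 69.00 / 24.80 = 2.782 mol
n(A) = 635.0 / 125.10 = 5.076 mol
n/ν for T = 2.782/1 = 2.782
n/ν for A = 5.076/3 = 1.692
Smallest n/ν is A → limiting reagent.
n(X) produced = (2/3) × 5.076 = 3.384 mol
Step 2:
n(X) available = 3.384 mol
n(G) = 164.0 / 69.80 = 2.350 mol
n/ν for X = 3.384/3 = 1.128
n/ν for G = 2.350/3 = 0.7833
Smallest n/ν is G → limiting reagent.
n(L) = (1/3) × 2.350 = 0.7833 mol
mass = 0.7833 × 809.55 = 634.1 g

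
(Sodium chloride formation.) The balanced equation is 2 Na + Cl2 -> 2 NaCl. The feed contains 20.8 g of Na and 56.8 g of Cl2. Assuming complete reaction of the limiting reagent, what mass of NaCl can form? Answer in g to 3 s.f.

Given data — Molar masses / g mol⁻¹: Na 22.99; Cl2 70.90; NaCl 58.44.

n(Na) = 20.80 / 22.99 = 0.9047 mol
n(Cl2) = 56.80 / 70.90 = 0.8011 mol
n/ν for Na = 0.9047/2 = 0.4524
n/ν for Cl2 = 0.8011/1 = 0.8011
Smallest n/ν is Na → limiting reagent.
n(NaCl) = (2/2) × 0.9047 = 0.9047 mol
mass = 0.9047 × 58.44 = 52.87 g

52.9 g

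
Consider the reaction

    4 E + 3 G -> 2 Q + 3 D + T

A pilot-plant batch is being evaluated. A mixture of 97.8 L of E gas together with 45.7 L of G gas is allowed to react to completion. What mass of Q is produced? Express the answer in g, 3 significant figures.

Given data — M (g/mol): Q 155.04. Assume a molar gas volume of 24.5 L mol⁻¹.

n(E) = 97.80 / 24.5 = 3.992 mol
n(G) = 45.70 / 24.5 = 1.865 mol
n/ν for E = 3.992/4 = 0.9980
n/ν for G = 1.865/3 = 0.6217
Smallest n/ν is G → limiting reagent.
n(Q) = (2/3) × 1.865 = 1.243 mol
mass = 1.243 × 155.04 = 192.7 g

193 g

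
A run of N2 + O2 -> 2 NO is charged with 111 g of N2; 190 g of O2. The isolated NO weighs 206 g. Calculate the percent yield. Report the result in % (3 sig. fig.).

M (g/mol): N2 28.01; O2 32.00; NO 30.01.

86.6 %

n(N2) = 111.0 / 28.01 = 3.963 mol
n(O2) = 190.0 / 32.00 = 5.938 mol
n/ν for N2 = 3.963/1 = 3.963
n/ν for O2 = 5.938/1 = 5.938
Smallest n/ν is N2 → limiting reagent.
theoretical n(NO) = (2/1) × 3.963 = 7.926 mol → 237.9 g
% yield = 206 / 237.9 × 100 = 86.59 %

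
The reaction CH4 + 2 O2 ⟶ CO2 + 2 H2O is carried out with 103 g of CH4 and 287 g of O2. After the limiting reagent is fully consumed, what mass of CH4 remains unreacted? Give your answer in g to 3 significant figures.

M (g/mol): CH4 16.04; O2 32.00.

n(CH4) = 103.0 / 16.04 = 6.421 mol
n(O2) = 287.0 / 32.00 = 8.969 mol
n/ν for CH4 = 6.421/1 = 6.421
n/ν for O2 = 8.969/2 = 4.485
Smallest n/ν is O2 → limiting reagent.
CH4 consumed = (1/2) × 8.969 = 4.485 mol
CH4 remaining = 6.421 − 4.485 = 1.936 mol
mass = 1.936 × 16.04 = 31.05 g

31.1 g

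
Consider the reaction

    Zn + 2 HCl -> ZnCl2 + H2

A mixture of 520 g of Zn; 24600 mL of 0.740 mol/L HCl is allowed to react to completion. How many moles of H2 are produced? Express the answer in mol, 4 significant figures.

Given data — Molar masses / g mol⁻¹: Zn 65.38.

7.954 mol

n(Zn) = 520.0 / 65.38 = 7.954 mol
n(HCl) = 0.740 × 24600/1000 = 18.20 mol
n/ν for Zn = 7.954/1 = 7.954
n/ν for HCl = 18.20/2 = 9.100
Smallest n/ν is Zn → limiting reagent.
n(H2) = (1/1) × 7.954 = 7.954 mol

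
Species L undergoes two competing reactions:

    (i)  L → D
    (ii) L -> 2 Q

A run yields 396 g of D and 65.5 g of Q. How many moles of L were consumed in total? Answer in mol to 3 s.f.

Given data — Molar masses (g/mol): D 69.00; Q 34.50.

n(D) = 396 / 69.00 = 5.739 mol
n(Q) = 65.5 / 34.50 = 1.899 mol
n(L) via (i) = (1/1)×5.739 = 5.739 mol
n(L) via (ii) = (1/2)×1.899 = 0.9495 mol
total n(L) = 5.739 + 0.9495 = 6.689 mol

6.69 mol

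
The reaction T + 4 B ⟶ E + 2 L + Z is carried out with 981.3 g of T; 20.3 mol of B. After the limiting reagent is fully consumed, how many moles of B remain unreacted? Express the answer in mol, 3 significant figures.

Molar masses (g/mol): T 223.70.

n(T) = 981.3 / 223.70 = 4.387 mol
n(B) = 20.30 mol
n/ν for T = 4.387/1 = 4.387
n/ν for B = 20.30/4 = 5.075
Smallest n/ν is T → limiting reagent.
B consumed = (4/1) × 4.387 = 17.55 mol
B remaining = 20.30 − 17.55 = 2.750 mol

2.75 mol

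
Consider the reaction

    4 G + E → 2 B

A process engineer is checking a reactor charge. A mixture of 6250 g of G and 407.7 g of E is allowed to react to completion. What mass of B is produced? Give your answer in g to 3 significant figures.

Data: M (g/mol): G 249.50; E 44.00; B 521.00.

n(G) = 6250 / 249.50 = 25.05 mol
n(E) = 407.7 / 44.00 = 9.266 mol
n/ν → G: 6.263, E: 9.266; G is limiting.
n(B) = (2/4) × 25.05 = 12.53 mol
mass = 12.53 × 521.00 = 6528 g

6530 g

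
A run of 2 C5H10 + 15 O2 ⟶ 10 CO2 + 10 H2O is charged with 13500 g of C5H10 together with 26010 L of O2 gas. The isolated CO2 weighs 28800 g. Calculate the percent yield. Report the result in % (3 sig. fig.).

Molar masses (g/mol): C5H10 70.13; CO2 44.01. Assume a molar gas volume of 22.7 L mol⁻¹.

n(C5H10) = 13500 / 70.13 = 192.5 mol
n(O2) = 26010 / 22.7 = 1146 mol
n/ν → C5H10: 96.25, O2: 76.40; O2 is limiting.
theoretical n(CO2) = (10/15) × 1146 = 764.0 mol → 33620 g
% yield = 28800 / 33620 × 100 = 85.66 %

85.7 %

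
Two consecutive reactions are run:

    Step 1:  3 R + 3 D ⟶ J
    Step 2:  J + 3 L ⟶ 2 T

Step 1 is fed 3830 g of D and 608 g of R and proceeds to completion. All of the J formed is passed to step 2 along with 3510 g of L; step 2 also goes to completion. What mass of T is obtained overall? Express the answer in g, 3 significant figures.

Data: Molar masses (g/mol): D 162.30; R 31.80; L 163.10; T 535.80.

Step 1:
n(D) = 3830 / 162.30 = 23.60 mol
n(R) = 608.0 / 31.80 = 19.12 mol
n/ν for D = 23.60/3 = 7.867
n/ν for R = 19.12/3 = 6.373
Smallest n/ν is R → limiting reagent.
n(J) produced = (1/3) × 19.12 = 6.373 mol
Step 2:
n(J) available = 6.373 mol
n(L) = 3510 / 163.10 = 21.52 mol
n/ν for J = 6.373/1 = 6.373
n/ν for L = 21.52/3 = 7.173
Smallest n/ν is J → limiting reagent.
n(T) = (2/1) × 6.373 = 12.75 mol
mass = 12.75 × 535.80 = 6831 g

6830 g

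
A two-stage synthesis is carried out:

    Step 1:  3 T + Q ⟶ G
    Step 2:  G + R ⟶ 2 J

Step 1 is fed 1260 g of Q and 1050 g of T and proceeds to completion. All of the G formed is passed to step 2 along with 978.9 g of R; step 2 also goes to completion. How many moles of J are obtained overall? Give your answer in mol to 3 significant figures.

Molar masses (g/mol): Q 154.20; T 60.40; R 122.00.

Step 1:
n(Q) = 1260 / 154.20 = 8.171 mol
n(T) = 1050 / 60.40 = 17.38 mol
n/ν for Q = 8.171/1 = 8.171
n/ν for T = 17.38/3 = 5.793
Smallest n/ν is T → limiting reagent.
n(G) produced = (1/3) × 17.38 = 5.793 mol
Step 2:
n(G) available = 5.793 mol
n(R) = 978.9 / 122.00 = 8.024 mol
n/ν for G = 5.793/1 = 5.793
n/ν for R = 8.024/1 = 8.024
Smallest n/ν is G → limiting reagent.
n(J) = (2/1) × 5.793 = 11.59 mol

11.6 mol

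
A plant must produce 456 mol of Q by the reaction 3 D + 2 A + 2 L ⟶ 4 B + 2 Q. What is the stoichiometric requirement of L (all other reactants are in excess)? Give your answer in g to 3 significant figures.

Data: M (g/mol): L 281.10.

128000 g

n(Q) = 456.0 mol
n(L) = (2/2) × 456.0 = 456.0 mol
mass = 456.0 × 281.10 = 128200 g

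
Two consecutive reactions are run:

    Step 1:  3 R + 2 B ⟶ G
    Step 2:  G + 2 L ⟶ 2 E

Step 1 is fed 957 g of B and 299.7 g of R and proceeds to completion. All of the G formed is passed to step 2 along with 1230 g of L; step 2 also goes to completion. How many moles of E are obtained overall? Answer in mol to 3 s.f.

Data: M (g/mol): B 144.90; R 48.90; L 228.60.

4.09 mol

Step 1:
n(B) = 957.0 / 144.90 = 6.605 mol
n(R) = 299.7 / 48.90 = 6.129 mol
n/ν for B = 6.605/2 = 3.303
n/ν for R = 6.129/3 = 2.043
Smallest n/ν is R → limiting reagent.
n(G) produced = (1/3) × 6.129 = 2.043 mol
Step 2:
n(G) available = 2.043 mol
n(L) = 1230 / 228.60 = 5.381 mol
n/ν for G = 2.043/1 = 2.043
n/ν for L = 5.381/2 = 2.691
Smallest n/ν is G → limiting reagent.
n(E) = (2/1) × 2.043 = 4.086 mol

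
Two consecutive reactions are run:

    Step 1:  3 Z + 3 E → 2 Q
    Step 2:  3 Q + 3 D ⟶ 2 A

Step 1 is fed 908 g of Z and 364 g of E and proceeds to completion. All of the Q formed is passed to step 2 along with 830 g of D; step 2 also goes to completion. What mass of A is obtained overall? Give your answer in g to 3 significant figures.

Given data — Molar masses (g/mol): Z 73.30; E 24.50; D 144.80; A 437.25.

1670 g

Step 1:
n(Z) = 908.0 / 73.30 = 12.39 mol
n(E) = 364.0 / 24.50 = 14.86 mol
n/ν → Z: 4.130, E: 4.953; Z is limiting.
n(Q) produced = (2/3) × 12.39 = 8.260 mol
Step 2:
n(Q) available = 8.260 mol
n(D) = 830.0 / 144.80 = 5.732 mol
n/ν → Q: 2.753, D: 1.911; D is limiting.
n(A) = (2/3) × 5.732 = 3.821 mol
mass = 3.821 × 437.25 = 1671 g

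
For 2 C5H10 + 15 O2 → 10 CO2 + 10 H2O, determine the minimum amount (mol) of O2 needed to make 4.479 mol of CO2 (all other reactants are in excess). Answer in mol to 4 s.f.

n(CO2) = 4.479 mol
n(O2) = (15/10) × 4.479 = 6.719 mol

6.719 mol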